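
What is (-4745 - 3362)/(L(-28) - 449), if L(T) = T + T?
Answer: 8107/505 ≈ 16.053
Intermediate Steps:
L(T) = 2*T
(-4745 - 3362)/(L(-28) - 449) = (-4745 - 3362)/(2*(-28) - 449) = -8107/(-56 - 449) = -8107/(-505) = -8107*(-1/505) = 8107/505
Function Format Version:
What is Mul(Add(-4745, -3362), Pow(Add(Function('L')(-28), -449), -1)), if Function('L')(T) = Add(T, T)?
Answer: Rational(8107, 505) ≈ 16.053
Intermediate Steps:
Function('L')(T) = Mul(2, T)
Mul(Add(-4745, -3362), Pow(Add(Function('L')(-28), -449), -1)) = Mul(Add(-4745, -3362), Pow(Add(Mul(2, -28), -449), -1)) = Mul(-8107, Pow(Add(-56, -449), -1)) = Mul(-8107, Pow(-505, -1)) = Mul(-8107, Rational(-1, 505)) = Rational(8107, 505)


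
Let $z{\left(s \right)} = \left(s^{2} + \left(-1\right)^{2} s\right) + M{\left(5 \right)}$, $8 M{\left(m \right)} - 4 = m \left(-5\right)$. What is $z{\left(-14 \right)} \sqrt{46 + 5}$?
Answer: $\frac{1435 \sqrt{51}}{8} \approx 1281.0$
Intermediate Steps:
$M{\left(m \right)} = \frac{1}{2} - \frac{5 m}{8}$ ($M{\left(m \right)} = \frac{1}{2} + \frac{m \left(-5\right)}{8} = \frac{1}{2} + \frac{\left(-5\right) m}{8} = \frac{1}{2} - \frac{5 m}{8}$)
$z{\left(s \right)} = - \frac{21}{8} + s + s^{2}$ ($z{\left(s \right)} = \left(s^{2} + \left(-1\right)^{2} s\right) + \left(\frac{1}{2} - \frac{25}{8}\right) = \left(s^{2} + 1 s\right) + \left(\frac{1}{2} - \frac{25}{8}\right) = \left(s^{2} + s\right) - \frac{21}{8} = \left(s + s^{2}\right) - \frac{21}{8} = - \frac{21}{8} + s + s^{2}$)
$z{\left(-14 \right)} \sqrt{46 + 5} = \left(- \frac{21}{8} - 14 + \left(-14\right)^{2}\right) \sqrt{46 + 5} = \left(- \frac{21}{8} - 14 + 196\right) \sqrt{51} = \frac{1435 \sqrt{51}}{8}$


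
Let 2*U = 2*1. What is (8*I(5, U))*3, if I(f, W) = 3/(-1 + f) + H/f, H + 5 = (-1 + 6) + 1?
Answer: 114/5 ≈ 22.800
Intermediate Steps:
U = 1 (U = (2*1)/2 = (½)*2 = 1)
H = 1 (H = -5 + ((-1 + 6) + 1) = -5 + (5 + 1) = -5 + 6 = 1)
I(f, W) = 1/f + 3/(-1 + f) (I(f, W) = 3/(-1 + f) + 1/f = 1/f + 3/(-1 + f))
(8*I(5, U))*3 = (8*((-1 + 4*5)/(5*(-1 + 5))))*3 = (8*((⅕)*(-1 + 20)/4))*3 = (8*((⅕)*(¼)*19))*3 = (8*(19/20))*3 = (38/5)*3 = 114/5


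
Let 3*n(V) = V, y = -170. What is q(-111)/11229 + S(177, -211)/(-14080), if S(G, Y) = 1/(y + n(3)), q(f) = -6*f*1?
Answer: 528257183/8906543360 ≈ 0.059311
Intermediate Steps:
n(V) = V/3
q(f) = -6*f
S(G, Y) = -1/169 (S(G, Y) = 1/(-170 + (⅓)*3) = 1/(-170 + 1) = 1/(-169) = -1/169)
q(-111)/11229 + S(177, -211)/(-14080) = -6*(-111)/11229 - 1/169/(-14080) = 666*(1/11229) - 1/169*(-1/14080) = 222/3743 + 1/2379520 = 528257183/8906543360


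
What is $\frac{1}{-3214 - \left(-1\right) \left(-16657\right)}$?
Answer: $- \frac{1}{19871} \approx -5.0325 \cdot 10^{-5}$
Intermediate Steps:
$\frac{1}{-3214 - \left(-1\right) \left(-16657\right)} = \frac{1}{-3214 - 16657} = \frac{1}{-19871} = - \frac{1}{19871}$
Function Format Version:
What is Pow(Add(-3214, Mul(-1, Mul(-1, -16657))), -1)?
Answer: Rational(-1, 19871) ≈ -5.0325e-5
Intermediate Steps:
Pow(Add(-3214, Mul(-1, Mul(-1, -16657))), -1) = Pow(Add(-3214, Mul(-1, 16657)), -1) = Pow(Add(-3214, -16657), -1) = Pow(-19871, -1) = Rational(-1, 19871)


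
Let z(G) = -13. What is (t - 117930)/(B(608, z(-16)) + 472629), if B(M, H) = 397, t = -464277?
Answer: -582207/473026 ≈ -1.2308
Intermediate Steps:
(t - 117930)/(B(608, z(-16)) + 472629) = (-464277 - 117930)/(397 + 472629) = -582207/473026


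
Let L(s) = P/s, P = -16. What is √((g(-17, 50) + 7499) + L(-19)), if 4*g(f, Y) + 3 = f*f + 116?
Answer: √10974894/38 ≈ 87.180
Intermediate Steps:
g(f, Y) = 113/4 + f²/4 (g(f, Y) = -¾ + (f*f + 116)/4 = -¾ + (f² + 116)/4 = -¾ + (116 + f²)/4 = -¾ + (29 + f²/4) = 113/4 + f²/4)
L(s) = -16/s
√((g(-17, 50) + 7499) + L(-19)) = √(((113/4 + (¼)*(-17)²) + 7499) - 16/(-19)) = √(((113/4 + (¼)*289) + 7499) - 16*(-1/19)) = √(((113/4 + 289/4) + 7499) + 16/19) = √((201/2 + 7499) + 16/19) = √(15199/2 + 16/19) = √(288813/38) = √10974894/38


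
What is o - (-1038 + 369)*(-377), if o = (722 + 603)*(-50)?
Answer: -318463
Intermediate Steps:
o = -66250 (o = 1325*(-50) = -66250)
o - (-1038 + 369)*(-377) = -66250 - (-1038 + 369)*(-377) = -66250 - (-669)*(-377) = -66250 - 1*252213 = -66250 - 252213 = -318463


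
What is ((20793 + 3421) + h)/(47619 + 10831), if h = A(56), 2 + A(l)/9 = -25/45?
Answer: 24191/58450 ≈ 0.41388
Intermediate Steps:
A(l) = -23 (A(l) = -18 + 9*(-25/45) = -18 + 9*(-1*5/9) = -18 + 9*(-5/9) = -18 - 5 = -23)
h = -23
((20793 + 3421) + h)/(47619 + 10831) = ((20793 + 3421) - 23)/(47619 + 10831) = (24214 - 23)/58450 = 24191*(1/58450) = 24191/58450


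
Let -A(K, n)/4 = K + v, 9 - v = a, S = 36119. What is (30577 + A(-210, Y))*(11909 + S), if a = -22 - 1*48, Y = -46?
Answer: 1493718828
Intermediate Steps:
a = -70 (a = -22 - 48 = -70)
v = 79 (v = 9 - 1*(-70) = 9 + 70 = 79)
A(K, n) = -316 - 4*K (A(K, n) = -4*(K + 79) = -4*(79 + K) = -316 - 4*K)
(30577 + A(-210, Y))*(11909 + S) = (30577 + (-316 - 4*(-210)))*(11909 + 36119) = (30577 + (-316 + 840))*48028 = (30577 + 524)*48028 = 31101*48028 = 1493718828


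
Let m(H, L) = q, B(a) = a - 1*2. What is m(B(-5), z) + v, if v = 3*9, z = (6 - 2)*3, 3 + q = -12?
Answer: 12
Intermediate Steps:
B(a) = -2 + a (B(a) = a - 2 = -2 + a)
q = -15 (q = -3 - 12 = -15)
z = 12 (z = 4*3 = 12)
m(H, L) = -15
v = 27
m(B(-5), z) + v = -15 + 27 = 12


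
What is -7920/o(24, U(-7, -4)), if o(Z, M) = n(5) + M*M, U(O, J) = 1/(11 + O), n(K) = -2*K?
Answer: 42240/53 ≈ 796.98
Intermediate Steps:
o(Z, M) = -10 + M**2 (o(Z, M) = -2*5 + M*M = -10 + M**2)
-7920/o(24, U(-7, -4)) = -7920/(-10 + (1/(11 - 7))**2) = -7920/(-10 + (1/4)**2) = -7920/(-10 + 1/16) = -7920/(-159/16) = -7920*(-16/159) = 42240/53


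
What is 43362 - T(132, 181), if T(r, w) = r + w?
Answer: 43049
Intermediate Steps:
43362 - T(132, 181) = 43362 - (132 + 181) = 43362 - 1*313 = 43362 - 313 = 43049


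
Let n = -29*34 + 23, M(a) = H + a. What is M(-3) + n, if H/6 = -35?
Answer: -1176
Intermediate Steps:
H = -210 (H = 6*(-35) = -210)
M(a) = -210 + a
n = -963 (n = -986 + 23 = -963)
M(-3) + n = (-210 - 3) - 963 = -213 - 963 = -1176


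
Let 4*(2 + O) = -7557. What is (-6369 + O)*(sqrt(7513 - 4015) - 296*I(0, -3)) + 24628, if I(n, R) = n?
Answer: 24628 - 33041*sqrt(3498)/4 ≈ -4.6392e+5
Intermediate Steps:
O = -7565/4 (O = -2 + (1/4)*(-7557) = -2 - 7557/4 = -7565/4 ≈ -1891.3)
(-6369 + O)*(sqrt(7513 - 4015) - 296*I(0, -3)) + 24628 = (-6369 - 7565/4)*(sqrt(7513 - 4015) - 296*0) + 24628 = -33041*(sqrt(3498) + 0)/4 + 24628 = -33041*sqrt(3498)/4 + 24628 = 24628 - 33041*sqrt(3498)/4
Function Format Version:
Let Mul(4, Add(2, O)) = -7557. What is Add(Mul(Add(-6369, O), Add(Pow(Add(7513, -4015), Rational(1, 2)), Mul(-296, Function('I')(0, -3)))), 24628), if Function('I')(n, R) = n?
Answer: Add(24628, Mul(Rational(-33041, 4), Pow(3498, Rational(1, 2)))) ≈ -4.6392e+5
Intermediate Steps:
O = Rational(-7565, 4) (O = Add(-2, Mul(Rational(1, 4), -7557)) = Add(-2, Rational(-7557, 4)) = Rational(-7565, 4) ≈ -1891.3)
Add(Mul(Add(-6369, O), Add(Pow(Add(7513, -4015), Rational(1, 2)), Mul(-296, Function('I')(0, -3)))), 24628) = Add(Mul(Add(-6369, Rational(-7565, 4)), Add(Pow(Add(7513, -4015), Rational(1, 2)), Mul(-296, 0))), 24628) = Add(Mul(Rational(-33041, 4), Add(Pow(3498, Rational(1, 2)), 0)), 24628) = Add(Mul(Rational(-33041, 4), Pow(3498, Rational(1, 2))), 24628) = Add(24628, Mul(Rational(-33041, 4), Pow(3498, Rational(1, 2))))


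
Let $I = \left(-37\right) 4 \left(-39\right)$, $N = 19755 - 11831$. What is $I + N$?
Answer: $13696$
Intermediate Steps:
$N = 7924$ ($N = 19755 - 11831 = 7924$)
$I = 5772$ ($I = \left(-148\right) \left(-39\right) = 5772$)
$I + N = 5772 + 7924 = 13696$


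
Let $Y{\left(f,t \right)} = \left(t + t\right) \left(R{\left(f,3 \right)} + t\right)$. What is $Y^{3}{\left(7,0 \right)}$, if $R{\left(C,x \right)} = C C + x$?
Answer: $0$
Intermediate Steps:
$R{\left(C,x \right)} = x + C^{2}$ ($R{\left(C,x \right)} = C^{2} + x = x + C^{2}$)
$Y{\left(f,t \right)} = 2 t \left(3 + t + f^{2}\right)$ ($Y{\left(f,t \right)} = \left(t + t\right) \left(\left(3 + f^{2}\right) + t\right) = 2 t \left(3 + t + f^{2}\right)$)
$Y^{3}{\left(7,0 \right)} = \left(2 \cdot 0 \left(3 + 0 + 7^{2}\right)\right)^{3} = \left(2 \cdot 0 \left(3 + 0 + 49\right)\right)^{3} = \left(2 \cdot 0 \cdot 52\right)^{3} = 0^{3} = 0$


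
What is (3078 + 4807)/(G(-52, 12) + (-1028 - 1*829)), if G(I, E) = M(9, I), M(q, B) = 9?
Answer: -7885/1848 ≈ -4.2668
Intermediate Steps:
G(I, E) = 9
(3078 + 4807)/(G(-52, 12) + (-1028 - 1*829)) = (3078 + 4807)/(9 + (-1028 - 1*829)) = 7885/(9 + (-1028 - 829)) = 7885/(9 - 1857) = 7885/(-1848) = 7885*(-1/1848) = -7885/1848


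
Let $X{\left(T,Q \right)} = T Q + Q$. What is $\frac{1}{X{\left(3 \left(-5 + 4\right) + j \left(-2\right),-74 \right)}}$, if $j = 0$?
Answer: $\frac{1}{148} \approx 0.0067568$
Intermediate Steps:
$X{\left(T,Q \right)} = Q + Q T$ ($X{\left(T,Q \right)} = Q T + Q = Q + Q T$)
$\frac{1}{X{\left(3 \left(-5 + 4\right) + j \left(-2\right),-74 \right)}} = \frac{1}{\left(-74\right) \left(1 + \left(3 \left(-5 + 4\right) + 0 \left(-2\right)\right)\right)} = \frac{1}{\left(-74\right) \left(1 + \left(3 \left(-1\right) + 0\right)\right)} = \frac{1}{\left(-74\right) \left(1 + \left(-3 + 0\right)\right)} = \frac{1}{\left(-74\right) \left(1 - 3\right)} = \frac{1}{\left(-74\right) \left(-2\right)} = \frac{1}{148}$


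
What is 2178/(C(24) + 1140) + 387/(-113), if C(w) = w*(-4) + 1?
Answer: -14391/10735 ≈ -1.3406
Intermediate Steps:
C(w) = 1 - 4*w (C(w) = -4*w + 1 = 1 - 4*w)
2178/(C(24) + 1140) + 387/(-113) = 2178/((1 - 4*24) + 1140) + 387/(-113) = 2178/((1 - 96) + 1140) + 387*(-1/113) = 2178/(-95 + 1140) - 387/113 = 2178/1045 - 387/113 = 2178*(1/1045) - 387/113 = 198/95 - 387/113 = -14391/10735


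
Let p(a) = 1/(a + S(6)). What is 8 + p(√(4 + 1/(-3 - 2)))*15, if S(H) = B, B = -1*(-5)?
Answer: 1223/106 - 15*√95/106 ≈ 10.158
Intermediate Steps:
B = 5
S(H) = 5
p(a) = 1/(5 + a) (p(a) = 1/(a + 5) = 1/(5 + a))
8 + p(√(4 + 1/(-3 - 2)))*15 = 8 + 15/(5 + √(4 + 1/(-3 - 2))) = 8 + 15/(5 + √(4 + 1/(-5))) = 8 + 15/(5 + √(4 - ⅕)) = 8 + 15/(5 + √(19/5)) = 8 + 15/(5 + √95/5)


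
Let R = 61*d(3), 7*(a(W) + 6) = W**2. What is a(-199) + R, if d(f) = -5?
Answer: 37424/7 ≈ 5346.3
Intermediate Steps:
a(W) = -6 + W**2/7
R = -305 (R = 61*(-5) = -305)
a(-199) + R = (-6 + (1/7)*(-199)**2) - 305 = (-6 + (1/7)*39601) - 305 = (-6 + 39601/7) - 305 = 39559/7 - 305 = 37424/7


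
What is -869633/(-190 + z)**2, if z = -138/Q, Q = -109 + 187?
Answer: -146967977/6215049 ≈ -23.647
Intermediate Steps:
Q = 78
z = -23/13 (z = -138/78 = -138*1/78 = -23/13 ≈ -1.7692)
-869633/(-190 + z)**2 = -869633/(-190 - 23/13)**2 = -869633/((-2493/13)**2) = -869633/6215049/169 = -869633*169/6215049 = -146967977/6215049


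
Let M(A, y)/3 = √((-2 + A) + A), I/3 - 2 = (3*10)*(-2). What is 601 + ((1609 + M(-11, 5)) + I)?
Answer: 2036 + 6*I*√6 ≈ 2036.0 + 14.697*I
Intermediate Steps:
I = -174 (I = 6 + 3*((3*10)*(-2)) = 6 + 3*(30*(-2)) = 6 + 3*(-60) = 6 - 180 = -174)
M(A, y) = 3*√(-2 + 2*A) (M(A, y) = 3*√((-2 + A) + A) = 3*√(-2 + 2*A))
601 + ((1609 + M(-11, 5)) + I) = 601 + ((1609 + 3*√(-2 + 2*(-11))) - 174) = 601 + ((1609 + 3*√(-2 - 22)) - 174) = 601 + ((1609 + 3*√(-24)) - 174) = 601 + ((1609 + 3*(2*I*√6)) - 174) = 601 + ((1609 + 6*I*√6) - 174) = 601 + (1435 + 6*I*√6) = 2036 + 6*I*√6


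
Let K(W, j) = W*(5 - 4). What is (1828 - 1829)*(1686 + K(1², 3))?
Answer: -1687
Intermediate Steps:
K(W, j) = W (K(W, j) = W*1 = W)
(1828 - 1829)*(1686 + K(1², 3)) = (1828 - 1829)*(1686 + 1²) = -(1686 + 1) = -1*1687 = -1687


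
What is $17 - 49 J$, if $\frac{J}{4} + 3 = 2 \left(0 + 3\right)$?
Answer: $-571$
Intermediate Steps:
$J = 12$ ($J = -12 + 4 \cdot 2 \left(0 + 3\right) = -12 + 4 \cdot 2 \cdot 3 = -12 + 4 \cdot 6 = -12 + 24 = 12$)
$17 - 49 J = 17 - 588 = -571$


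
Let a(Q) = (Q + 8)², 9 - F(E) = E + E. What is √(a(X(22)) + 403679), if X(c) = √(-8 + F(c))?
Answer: 2*√(100925 + 4*I*√43) ≈ 635.37 + 0.082565*I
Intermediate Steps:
F(E) = 9 - 2*E (F(E) = 9 - (E + E) = 9 - 2*E)
X(c) = √(1 - 2*c) (X(c) = √(-8 + (9 - 2*c)) = √(1 - 2*c))
a(Q) = (8 + Q)²
√(a(X(22)) + 403679) = √((8 + √(1 - 2*22))² + 403679) = √((8 + √(1 - 44))² + 403679) = √((8 + √(-43))² + 403679) = √((8 + I*√43)² + 403679) = √(403679 + (8 + I*√43)²)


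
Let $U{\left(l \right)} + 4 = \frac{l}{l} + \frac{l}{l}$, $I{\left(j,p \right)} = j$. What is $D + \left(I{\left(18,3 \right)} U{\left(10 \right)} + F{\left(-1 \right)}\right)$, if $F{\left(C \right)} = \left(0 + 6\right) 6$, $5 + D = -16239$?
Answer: $-16244$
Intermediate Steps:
$D = -16244$ ($D = -5 - 16239 = -16244$)
$U{\left(l \right)} = -2$ ($U{\left(l \right)} = -4 + \left(\frac{l}{l} + \frac{l}{l}\right) = -4 + \left(1 + 1\right) = -4 + 2 = -2$)
$F{\left(C \right)} = 36$ ($F{\left(C \right)} = 6 \cdot 6 = 36$)
$D + \left(I{\left(18,3 \right)} U{\left(10 \right)} + F{\left(-1 \right)}\right) = -16244 + \left(18 \left(-2\right) + 36\right) = -16244 + \left(-36 + 36\right) = -16244 + 0 = -16244$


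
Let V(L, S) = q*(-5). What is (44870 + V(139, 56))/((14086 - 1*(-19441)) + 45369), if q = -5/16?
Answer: 717945/1262336 ≈ 0.56874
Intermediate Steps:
q = -5/16 (q = -5*1/16 = -5/16 ≈ -0.31250)
V(L, S) = 25/16 (V(L, S) = -5/16*(-5) = 25/16)
(44870 + V(139, 56))/((14086 - 1*(-19441)) + 45369) = (44870 + 25/16)/((14086 - 1*(-19441)) + 45369) = 717945/(16*((14086 + 19441) + 45369)) = 717945/(16*(33527 + 45369)) = (717945/16)/78896 = (717945/16)*(1/78896) = 717945/1262336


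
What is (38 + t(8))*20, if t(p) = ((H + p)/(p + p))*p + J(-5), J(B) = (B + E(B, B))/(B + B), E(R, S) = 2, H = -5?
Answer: 796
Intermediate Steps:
J(B) = (2 + B)/(2*B) (J(B) = (B + 2)/(B + B) = (2 + B)/((2*B)) = (2 + B)*(1/(2*B)) = (2 + B)/(2*B))
t(p) = -11/5 + p/2 (t(p) = ((-5 + p)/(p + p))*p + (1/2)*(2 - 5)/(-5) = ((-5 + p)/((2*p)))*p + (1/2)*(-1/5)*(-3) = ((-5 + p)*(1/(2*p)))*p + 3/10 = ((-5 + p)/(2*p))*p + 3/10 = (-5/2 + p/2) + 3/10 = -11/5 + p/2)
(38 + t(8))*20 = (38 + (-11/5 + (1/2)*8))*20 = (38 + (-11/5 + 4))*20 = (38 + 9/5)*20 = (199/5)*20 = 796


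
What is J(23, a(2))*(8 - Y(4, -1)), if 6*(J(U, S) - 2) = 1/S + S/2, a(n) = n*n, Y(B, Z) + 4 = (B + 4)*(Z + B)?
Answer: -57/2 ≈ -28.500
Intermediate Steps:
Y(B, Z) = -4 + (4 + B)*(B + Z) (Y(B, Z) = -4 + (B + 4)*(Z + B) = -4 + (4 + B)*(B + Z))
a(n) = n²
J(U, S) = 2 + 1/(6*S) + S/12 (J(U, S) = 2 + (1/S + S/2)/6 = 2 + (1/(6*S) + S/12) = 2 + 1/(6*S) + S/12)
J(23, a(2))*(8 - Y(4, -1)) = ((2 + 2²*(24 + 2²))/(12*(2²)))*(8 - (-4 + 4² + 4*4 + 4*(-1) + 4*(-1))) = ((1/12)*(2 + 4*(24 + 4))/4)*(8 - (-4 + 16 + 16 - 4 - 4)) = ((1/12)*(¼)*(2 + 4*28))*(8 - 1*20) = ((1/12)*(¼)*(2 + 112))*(8 - 20) = ((1/12)*(¼)*114)*(-12) = (19/8)*(-12) = -57/2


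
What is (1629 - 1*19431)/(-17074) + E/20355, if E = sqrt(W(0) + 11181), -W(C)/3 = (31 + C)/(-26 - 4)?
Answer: 8901/8537 + sqrt(1118410)/203550 ≈ 1.0478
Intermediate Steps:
W(C) = 31/10 + C/10 (W(C) = -3*(31 + C)/(-26 - 4) = -3*(31 + C)/(-30) = -3*(31 + C)*(-1)/30 = -3*(-31/30 - C/30) = 31/10 + C/10)
E = sqrt(1118410)/10 (E = sqrt((31/10 + (1/10)*0) + 11181) = sqrt((31/10 + 0) + 11181) = sqrt(31/10 + 11181) = sqrt(111841/10) = sqrt(1118410)/10 ≈ 105.75)
(1629 - 1*19431)/(-17074) + E/20355 = (1629 - 1*19431)/(-17074) + (sqrt(1118410)/10)/20355 = (1629 - 19431)*(-1/17074) + (sqrt(1118410)/10)*(1/20355) = -17802*(-1/17074) + sqrt(1118410)/203550 = 8901/8537 + sqrt(1118410)/203550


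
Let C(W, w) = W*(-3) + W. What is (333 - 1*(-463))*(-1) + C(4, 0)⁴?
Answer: 3300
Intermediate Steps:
C(W, w) = -2*W (C(W, w) = -3*W + W = -2*W)
(333 - 1*(-463))*(-1) + C(4, 0)⁴ = (333 - 1*(-463))*(-1) + (-2*4)⁴ = (333 + 463)*(-1) + (-8)⁴ = 796*(-1) + 4096 = -796 + 4096 = 3300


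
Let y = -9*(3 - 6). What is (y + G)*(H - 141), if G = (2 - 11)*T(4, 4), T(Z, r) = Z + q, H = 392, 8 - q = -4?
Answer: -29367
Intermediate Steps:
q = 12 (q = 8 - 1*(-4) = 8 + 4 = 12)
T(Z, r) = 12 + Z (T(Z, r) = Z + 12 = 12 + Z)
y = 27 (y = -9*(-3) = 27)
G = -144 (G = (2 - 11)*(12 + 4) = -9*16 = -144)
(y + G)*(H - 141) = (27 - 144)*(392 - 141) = -117*251 = -29367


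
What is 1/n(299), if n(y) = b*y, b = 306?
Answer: 1/91494 ≈ 1.0930e-5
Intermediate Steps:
n(y) = 306*y
1/n(299) = 1/(306*299) = 1/91494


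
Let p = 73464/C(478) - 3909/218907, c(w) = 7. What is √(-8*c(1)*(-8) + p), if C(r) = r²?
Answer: √136346780064805167/17439591 ≈ 21.173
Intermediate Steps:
p = 1265719991/4168062249 (p = 73464/(478²) - 3909/218907 = 73464/228484 - 3909*1/218907 = 73464*(1/228484) - 1303/72969 = 18366/57121 - 1303/72969 = 1265719991/4168062249 ≈ 0.30367)
√(-8*c(1)*(-8) + p) = √(-8*7*(-8) + 1265719991/4168062249) = √(-56*(-8) + 1265719991/4168062249) = √(448 + 1265719991/4168062249) = √(1868557607543/4168062249) = √136346780064805167/17439591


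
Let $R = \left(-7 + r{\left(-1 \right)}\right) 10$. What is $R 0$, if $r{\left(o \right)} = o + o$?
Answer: $0$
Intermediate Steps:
$r{\left(o \right)} = 2 o$
$R = -90$ ($R = \left(-7 + 2 \left(-1\right)\right) 10 = \left(-7 - 2\right) 10 = \left(-9\right) 10 = -90$)
$R 0 = \left(-90\right) 0 = 0$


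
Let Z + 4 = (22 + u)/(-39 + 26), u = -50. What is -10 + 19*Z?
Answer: -586/13 ≈ -45.077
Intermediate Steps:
Z = -24/13 (Z = -4 + (22 - 50)/(-39 + 26) = -4 - 28/(-13) = -4 - 28*(-1/13) = -4 + 28/13 = -24/13 ≈ -1.8462)
-10 + 19*Z = -10 + 19*(-24/13) = -10 - 456/13 = -586/13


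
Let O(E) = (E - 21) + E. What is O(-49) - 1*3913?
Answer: -4032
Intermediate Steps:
O(E) = -21 + 2*E (O(E) = (-21 + E) + E = -21 + 2*E)
O(-49) - 1*3913 = (-21 + 2*(-49)) - 1*3913 = (-21 - 98) - 3913 = -119 - 3913 = -4032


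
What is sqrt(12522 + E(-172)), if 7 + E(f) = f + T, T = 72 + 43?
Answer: sqrt(12458) ≈ 111.62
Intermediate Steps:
T = 115
E(f) = 108 + f (E(f) = -7 + (f + 115) = -7 + (115 + f) = 108 + f)
sqrt(12522 + E(-172)) = sqrt(12522 + (108 - 172)) = sqrt(12522 - 64) = sqrt(12458)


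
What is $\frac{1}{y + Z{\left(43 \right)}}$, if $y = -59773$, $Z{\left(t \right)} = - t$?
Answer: $- \frac{1}{59816} \approx -1.6718 \cdot 10^{-5}$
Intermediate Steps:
$\frac{1}{y + Z{\left(43 \right)}} = \frac{1}{-59773 - 43} = \frac{1}{-59816} = - \frac{1}{59816}$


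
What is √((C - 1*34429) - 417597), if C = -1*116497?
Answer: I*√568523 ≈ 754.0*I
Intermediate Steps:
C = -116497
√((C - 1*34429) - 417597) = √((-116497 - 1*34429) - 417597) = √((-116497 - 34429) - 417597) = √(-150926 - 417597) = √(-568523) = I*√568523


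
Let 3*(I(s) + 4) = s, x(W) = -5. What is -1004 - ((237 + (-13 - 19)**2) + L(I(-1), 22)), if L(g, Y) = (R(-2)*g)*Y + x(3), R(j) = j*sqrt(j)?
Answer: -2260 - 572*I*sqrt(2)/3 ≈ -2260.0 - 269.64*I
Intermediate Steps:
I(s) = -4 + s/3
R(j) = j**(3/2)
L(g, Y) = -5 - 2*I*Y*g*sqrt(2) (L(g, Y) = ((-2)**(3/2)*g)*Y - 5 = ((-2*I*sqrt(2))*g)*Y - 5 = (-2*I*g*sqrt(2))*Y - 5 = -2*I*Y*g*sqrt(2) - 5 = -5 - 2*I*Y*g*sqrt(2))
-1004 - ((237 + (-13 - 19)**2) + L(I(-1), 22)) = -1004 - ((237 + (-13 - 19)**2) + (-5 - 2*I*22*(-4 + (1/3)*(-1))*sqrt(2))) = -1004 - ((237 + (-32)**2) + (-5 - 2*I*22*(-4 - 1/3)*sqrt(2))) = -1004 - ((237 + 1024) + (-5 - 2*I*22*(-13/3)*sqrt(2))) = -1004 - (1261 + (-5 + 572*I*sqrt(2)/3)) = -1004 - (1256 + 572*I*sqrt(2)/3) = -1004 + (-1256 - 572*I*sqrt(2)/3) = -2260 - 572*I*sqrt(2)/3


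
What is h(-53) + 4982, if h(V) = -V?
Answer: 5035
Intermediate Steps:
h(-53) + 4982 = -1*(-53) + 4982 = 53 + 4982 = 5035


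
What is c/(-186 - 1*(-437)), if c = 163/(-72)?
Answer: -163/18072 ≈ -0.0090195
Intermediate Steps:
c = -163/72 (c = 163*(-1/72) = -163/72 ≈ -2.2639)
c/(-186 - 1*(-437)) = -163/(72*(-186 - 1*(-437))) = -163/(72*(-186 + 437)) = -163/72/251 = -163/72*1/251 = -163/18072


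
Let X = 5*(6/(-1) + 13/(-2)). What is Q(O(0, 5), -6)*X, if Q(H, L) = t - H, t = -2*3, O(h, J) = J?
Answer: 1375/2 ≈ 687.50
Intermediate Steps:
t = -6
Q(H, L) = -6 - H
X = -125/2 (X = 5*(6*(-1) + 13*(-½)) = 5*(-6 - 13/2) = 5*(-25/2) = -125/2 ≈ -62.500)
Q(O(0, 5), -6)*X = (-6 - 1*5)*(-125/2) = (-6 - 5)*(-125/2) = -11*(-125/2) = 1375/2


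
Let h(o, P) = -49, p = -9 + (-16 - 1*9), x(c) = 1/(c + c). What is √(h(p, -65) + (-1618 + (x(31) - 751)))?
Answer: I*√9294730/62 ≈ 49.173*I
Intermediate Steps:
x(c) = 1/(2*c)
p = -34 (p = -9 + (-16 - 9) = -9 - 25 = -34)
√(h(p, -65) + (-1618 + (x(31) - 751))) = √(-49 + (-1618 + ((½)/31 - 751))) = √(-49 + (-1618 + ((½)*(1/31) - 751))) = √(-49 + (-1618 + (1/62 - 751))) = √(-49 + (-1618 - 46561/62)) = √(-49 - 146877/62) = √(-149915/62) = I*√9294730/62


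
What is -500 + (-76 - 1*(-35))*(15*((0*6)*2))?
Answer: -500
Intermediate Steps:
-500 + (-76 - 1*(-35))*(15*((0*6)*2)) = -500 + (-76 + 35)*(15*(0*2)) = -500 - 615*0 = -500 - 41*0 = -500 + 0 = -500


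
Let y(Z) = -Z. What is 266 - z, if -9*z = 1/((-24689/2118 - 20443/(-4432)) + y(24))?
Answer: 116271343906/437116197 ≈ 266.00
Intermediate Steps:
z = 1564496/437116197 (z = -1/(9*((-24689/2118 - 20443/(-4432)) - 1*24)) = -1/(9*((-24689*1/2118 - 20443*(-1/4432)) - 24)) = -1/(9*((-24689/2118 + 20443/4432) - 24)) = -1/(9*(-33061687/4693488 - 24)) = -1/(9*(-145705399/4693488)) = -1/9*(-4693488/145705399) = 1564496/437116197 ≈ 0.0035791)
266 - z = 266 - 1*1564496/437116197 = 266 - 1564496/437116197 = 116271343906/437116197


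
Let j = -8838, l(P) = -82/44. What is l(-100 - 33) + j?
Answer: -194477/22 ≈ -8839.9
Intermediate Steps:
l(P) = -41/22 (l(P) = -82*1/44 = -41/22)
l(-100 - 33) + j = -41/22 - 8838 = -194477/22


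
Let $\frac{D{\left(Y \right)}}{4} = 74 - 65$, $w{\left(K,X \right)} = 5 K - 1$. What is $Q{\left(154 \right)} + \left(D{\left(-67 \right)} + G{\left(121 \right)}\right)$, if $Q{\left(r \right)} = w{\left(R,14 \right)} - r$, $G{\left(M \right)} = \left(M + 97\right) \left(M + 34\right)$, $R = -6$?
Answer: $33641$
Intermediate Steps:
$w{\left(K,X \right)} = -1 + 5 K$
$G{\left(M \right)} = \left(34 + M\right) \left(97 + M\right)$ ($G{\left(M \right)} = \left(97 + M\right) \left(34 + M\right) = \left(34 + M\right) \left(97 + M\right)$)
$Q{\left(r \right)} = -31 - r$ ($Q{\left(r \right)} = \left(-1 + 5 \left(-6\right)\right) - r = \left(-1 - 30\right) - r = -31 - r$)
$D{\left(Y \right)} = 36$ ($D{\left(Y \right)} = 4 \left(74 - 65\right) = 4 \cdot 9 = 36$)
$Q{\left(154 \right)} + \left(D{\left(-67 \right)} + G{\left(121 \right)}\right) = \left(-31 - 154\right) + \left(36 + \left(3298 + 121^{2} + 131 \cdot 121\right)\right) = \left(-31 - 154\right) + \left(36 + \left(3298 + 14641 + 15851\right)\right) = -185 + \left(36 + 33790\right) = -185 + 33826 = 33641$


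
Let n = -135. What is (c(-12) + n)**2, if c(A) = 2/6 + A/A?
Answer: 160801/9 ≈ 17867.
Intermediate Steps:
c(A) = 4/3 (c(A) = 2*(1/6) + 1 = 1/3 + 1 = 4/3)
(c(-12) + n)**2 = (4/3 - 135)**2 = (-401/3)**2 = 160801/9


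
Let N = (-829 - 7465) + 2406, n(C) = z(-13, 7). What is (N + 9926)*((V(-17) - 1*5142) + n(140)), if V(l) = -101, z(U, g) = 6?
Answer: -21147006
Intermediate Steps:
n(C) = 6
N = -5888 (N = -8294 + 2406 = -5888)
(N + 9926)*((V(-17) - 1*5142) + n(140)) = (-5888 + 9926)*((-101 - 1*5142) + 6) = 4038*((-101 - 5142) + 6) = 4038*(-5243 + 6) = 4038*(-5237) = -21147006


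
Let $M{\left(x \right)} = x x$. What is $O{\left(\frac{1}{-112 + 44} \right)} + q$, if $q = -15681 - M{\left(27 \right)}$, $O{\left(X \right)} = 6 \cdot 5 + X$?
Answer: $- \frac{1113841}{68} \approx -16380.0$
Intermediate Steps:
$M{\left(x \right)} = x^{2}$
$O{\left(X \right)} = 30 + X$
$q = -16410$ ($q = -15681 - 27^{2} = -15681 - 729 = -16410$)
$O{\left(\frac{1}{-112 + 44} \right)} + q = \left(30 + \frac{1}{-112 + 44}\right) - 16410 = \left(30 + \frac{1}{-68}\right) - 16410 = \left(30 - \frac{1}{68}\right) - 16410 = \frac{2039}{68} - 16410 = - \frac{1113841}{68}$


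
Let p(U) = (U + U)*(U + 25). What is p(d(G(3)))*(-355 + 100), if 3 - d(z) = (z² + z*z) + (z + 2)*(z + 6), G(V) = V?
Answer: -1071000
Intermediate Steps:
d(z) = 3 - 2*z² - (2 + z)*(6 + z) (d(z) = 3 - ((z² + z*z) + (z + 2)*(z + 6)) = 3 - ((z² + z²) + (2 + z)*(6 + z)) = 3 - (2*z² + (2 + z)*(6 + z)) = 3 + (-2*z² - (2 + z)*(6 + z)) = 3 - 2*z² - (2 + z)*(6 + z))
p(U) = 2*U*(25 + U) (p(U) = (2*U)*(25 + U) = 2*U*(25 + U))
p(d(G(3)))*(-355 + 100) = (2*(-9 - 8*3 - 3*3²)*(25 + (-9 - 8*3 - 3*3²)))*(-355 + 100) = (2*(-9 - 24 - 3*9)*(25 + (-9 - 24 - 3*9)))*(-255) = (2*(-9 - 24 - 27)*(25 + (-9 - 24 - 27)))*(-255) = (2*(-60)*(25 - 60))*(-255) = (2*(-60)*(-35))*(-255) = 4200*(-255) = -1071000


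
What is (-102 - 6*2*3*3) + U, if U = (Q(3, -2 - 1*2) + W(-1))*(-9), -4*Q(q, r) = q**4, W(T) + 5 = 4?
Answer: -75/4 ≈ -18.750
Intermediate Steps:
W(T) = -1 (W(T) = -5 + 4 = -1)
Q(q, r) = -q**4/4
U = 765/4 (U = (-1/4*3**4 - 1)*(-9) = (-1/4*81 - 1)*(-9) = (-81/4 - 1)*(-9) = -85/4*(-9) = 765/4 ≈ 191.25)
(-102 - 6*2*3*3) + U = (-102 - 6*2*3*3) + 765/4 = (-102 - 36*3) + 765/4 = (-102 - 108) + 765/4 = -210 + 765/4 = -75/4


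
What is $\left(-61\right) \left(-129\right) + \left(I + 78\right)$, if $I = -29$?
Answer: $7918$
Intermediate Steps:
$\left(-61\right) \left(-129\right) + \left(I + 78\right) = \left(-61\right) \left(-129\right) + \left(-29 + 78\right) = 7869 + 49 = 7918$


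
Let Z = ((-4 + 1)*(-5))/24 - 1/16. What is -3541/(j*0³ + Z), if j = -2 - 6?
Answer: -56656/9 ≈ -6295.1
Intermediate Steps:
Z = 9/16 (Z = -3*(-5)*(1/24) - 1*1/16 = 15*(1/24) - 1/16 = 5/8 - 1/16 = 9/16 ≈ 0.56250)
j = -8
-3541/(j*0³ + Z) = -3541/(-8*0³ + 9/16) = -3541/(-8*0 + 9/16) = -3541/(0 + 9/16) = -3541/9/16 = -3541*16/9 = -56656/9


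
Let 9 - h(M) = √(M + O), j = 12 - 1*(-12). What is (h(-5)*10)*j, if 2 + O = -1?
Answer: 2160 - 480*I*√2 ≈ 2160.0 - 678.82*I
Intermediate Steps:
O = -3 (O = -2 - 1 = -3)
j = 24 (j = 12 + 12 = 24)
h(M) = 9 - √(-3 + M) (h(M) = 9 - √(M - 3) = 9 - √(-3 + M))
(h(-5)*10)*j = ((9 - √(-3 - 5))*10)*24 = ((9 - √(-8))*10)*24 = ((9 - 2*I*√2)*10)*24 = (90 - 20*I*√2)*24 = 2160 - 480*I*√2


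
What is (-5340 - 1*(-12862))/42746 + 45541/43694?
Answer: 1137680927/933871862 ≈ 1.2182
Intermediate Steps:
(-5340 - 1*(-12862))/42746 + 45541/43694 = (-5340 + 12862)*(1/42746) + 45541*(1/43694) = 7522*(1/42746) + 45541/43694 = 3761/21373 + 45541/43694 = 1137680927/933871862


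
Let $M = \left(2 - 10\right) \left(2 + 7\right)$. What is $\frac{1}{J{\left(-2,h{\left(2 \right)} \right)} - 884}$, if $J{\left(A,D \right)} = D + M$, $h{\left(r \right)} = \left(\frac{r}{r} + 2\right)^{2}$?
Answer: $- \frac{1}{947} \approx -0.001056$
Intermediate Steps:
$M = -72$ ($M = \left(-8\right) 9 = -72$)
$h{\left(r \right)} = 9$ ($h{\left(r \right)} = \left(1 + 2\right)^{2} = 3^{2} = 9$)
$J{\left(A,D \right)} = -72 + D$ ($J{\left(A,D \right)} = D - 72 = -72 + D$)
$\frac{1}{J{\left(-2,h{\left(2 \right)} \right)} - 884} = \frac{1}{\left(-72 + 9\right) - 884} = \frac{1}{-63 - 884} = \frac{1}{-947} = - \frac{1}{947}$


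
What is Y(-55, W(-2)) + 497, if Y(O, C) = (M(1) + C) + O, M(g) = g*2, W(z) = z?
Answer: 442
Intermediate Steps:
M(g) = 2*g
Y(O, C) = 2 + C + O (Y(O, C) = (2*1 + C) + O = (2 + C) + O = 2 + C + O)
Y(-55, W(-2)) + 497 = (2 - 2 - 55) + 497 = -55 + 497 = 442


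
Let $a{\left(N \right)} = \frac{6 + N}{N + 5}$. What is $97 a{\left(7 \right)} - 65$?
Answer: $\frac{481}{12} \approx 40.083$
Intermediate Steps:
$a{\left(N \right)} = \frac{6 + N}{5 + N}$
$97 a{\left(7 \right)} - 65 = 97 \frac{6 + 7}{5 + 7} - 65 = 97 \cdot \frac{1}{12} \cdot 13 - 65 = 97 \cdot \frac{13}{12} - 65 = \frac{1261}{12} - 65 = \frac{481}{12}$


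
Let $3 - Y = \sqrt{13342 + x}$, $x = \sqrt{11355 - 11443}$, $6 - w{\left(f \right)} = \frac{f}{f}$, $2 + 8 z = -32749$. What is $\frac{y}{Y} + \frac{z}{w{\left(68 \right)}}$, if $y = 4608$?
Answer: $- \frac{32751}{40} + \frac{4608}{3 - \sqrt{13342 + 2 i \sqrt{22}}} \approx -859.73 + 0.014783 i$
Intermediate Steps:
$z = - \frac{32751}{8}$ ($z = - \frac{1}{4} + \frac{1}{8} \left(-32749\right) = - \frac{1}{4} - \frac{32749}{8} = - \frac{32751}{8} \approx -4093.9$)
$w{\left(f \right)} = 5$ ($w{\left(f \right)} = 6 - \frac{f}{f} = 6 - 1 = 5$)
$x = 2 i \sqrt{22}$ ($x = \sqrt{-88} = 2 i \sqrt{22} \approx 9.3808 i$)
$Y = 3 - \sqrt{13342 + 2 i \sqrt{22}} \approx -112.51 - 0.040607 i$
$\frac{y}{Y} + \frac{z}{w{\left(68 \right)}} = \frac{4608}{3 - \sqrt{13342 + 2 i \sqrt{22}}} - \frac{32751}{8 \cdot 5} = \frac{4608}{3 - \sqrt{13342 + 2 i \sqrt{22}}} - \frac{32751}{40} = - \frac{32751}{40} + \frac{4608}{3 - \sqrt{13342 + 2 i \sqrt{22}}}$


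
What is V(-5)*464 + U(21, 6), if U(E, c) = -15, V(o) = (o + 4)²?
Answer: 449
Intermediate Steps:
V(o) = (4 + o)²
V(-5)*464 + U(21, 6) = (4 - 5)²*464 - 15 = (-1)²*464 - 15 = 1*464 - 15 = 464 - 15 = 449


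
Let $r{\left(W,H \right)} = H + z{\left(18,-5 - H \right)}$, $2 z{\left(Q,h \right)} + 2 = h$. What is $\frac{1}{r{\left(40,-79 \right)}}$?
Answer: $- \frac{1}{43} \approx -0.023256$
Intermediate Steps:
$z{\left(Q,h \right)} = -1 + \frac{h}{2}$
$r{\left(W,H \right)} = - \frac{7}{2} + \frac{H}{2}$ ($r{\left(W,H \right)} = H + \left(-1 + \frac{-5 - H}{2}\right) = H - \left(\frac{7}{2} + \frac{H}{2}\right) = - \frac{7}{2} + \frac{H}{2}$)
$\frac{1}{r{\left(40,-79 \right)}} = \frac{1}{- \frac{7}{2} + \frac{1}{2} \left(-79\right)} = \frac{1}{- \frac{7}{2} - \frac{79}{2}} = \frac{1}{-43} = - \frac{1}{43}$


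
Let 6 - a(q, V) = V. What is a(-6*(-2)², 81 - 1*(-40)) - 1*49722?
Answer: -49837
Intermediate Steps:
a(q, V) = 6 - V
a(-6*(-2)², 81 - 1*(-40)) - 1*49722 = (6 - (81 - 1*(-40))) - 1*49722 = (6 - (81 + 40)) - 49722 = (6 - 1*121) - 49722 = (6 - 121) - 49722 = -115 - 49722 = -49837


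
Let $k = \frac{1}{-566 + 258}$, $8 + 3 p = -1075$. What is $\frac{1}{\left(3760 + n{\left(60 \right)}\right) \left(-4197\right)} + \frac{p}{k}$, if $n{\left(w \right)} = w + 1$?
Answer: $\frac{1783092713555}{16036737} \approx 1.1119 \cdot 10^{5}$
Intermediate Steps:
$n{\left(w \right)} = 1 + w$
$p = -361$ ($p = - \frac{8}{3} + \frac{1}{3} \left(-1075\right) = - \frac{8}{3} - \frac{1075}{3} = -361$)
$k = - \frac{1}{308}$ ($k = \frac{1}{-308} = - \frac{1}{308} \approx -0.0032468$)
$\frac{1}{\left(3760 + n{\left(60 \right)}\right) \left(-4197\right)} + \frac{p}{k} = \frac{1}{\left(3760 + \left(1 + 60\right)\right) \left(-4197\right)} - \frac{361}{- \frac{1}{308}} = \frac{1}{3760 + 61} \left(- \frac{1}{4197}\right) - -111188 = \frac{1}{3821} \left(- \frac{1}{4197}\right) + 111188 = - \frac{1}{16036737} + 111188 = \frac{1783092713555}{16036737}$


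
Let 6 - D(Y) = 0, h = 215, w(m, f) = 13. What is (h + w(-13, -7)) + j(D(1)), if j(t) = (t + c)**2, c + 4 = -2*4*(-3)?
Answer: 904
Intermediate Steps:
c = 20 (c = -4 - 2*4*(-3) = -4 - 8*(-3) = -4 + 24 = 20)
D(Y) = 6 (D(Y) = 6 - 1*0 = 6 + 0 = 6)
j(t) = (20 + t)**2 (j(t) = (t + 20)**2 = (20 + t)**2)
(h + w(-13, -7)) + j(D(1)) = (215 + 13) + (20 + 6)**2 = 228 + 26**2 = 228 + 676 = 904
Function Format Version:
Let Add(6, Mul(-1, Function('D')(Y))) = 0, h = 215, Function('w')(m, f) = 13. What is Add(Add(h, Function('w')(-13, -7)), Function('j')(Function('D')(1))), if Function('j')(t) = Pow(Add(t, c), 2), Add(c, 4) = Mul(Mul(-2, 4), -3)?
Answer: 904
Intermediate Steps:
c = 20 (c = Add(-4, Mul(Mul(-2, 4), -3)) = Add(-4, Mul(-8, -3)) = Add(-4, 24) = 20)
Function('D')(Y) = 6 (Function('D')(Y) = Add(6, Mul(-1, 0)) = Add(6, 0) = 6)
Function('j')(t) = Pow(Add(20, t), 2) (Function('j')(t) = Pow(Add(t, 20), 2) = Pow(Add(20, t), 2))
Add(Add(h, Function('w')(-13, -7)), Function('j')(Function('D')(1))) = Add(Add(215, 13), Pow(Add(20, 6), 2)) = Add(228, Pow(26, 2)) = Add(228, 676) = 904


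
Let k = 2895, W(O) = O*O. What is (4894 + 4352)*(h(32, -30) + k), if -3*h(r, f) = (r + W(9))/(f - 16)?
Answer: 26774741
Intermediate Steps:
W(O) = O**2
h(r, f) = -(81 + r)/(3*(-16 + f)) (h(r, f) = -(r + 9**2)/(3*(f - 16)) = -(r + 81)/(3*(-16 + f)) = -(81 + r)/(3*(-16 + f)))
(4894 + 4352)*(h(32, -30) + k) = (4894 + 4352)*((-81 - 1*32)/(3*(-16 - 30)) + 2895) = 9246*((1/3)*(-81 - 32)/(-46) + 2895) = 9246*((1/3)*(-1/46)*(-113) + 2895) = 9246*(113/138 + 2895) = 9246*(399623/138) = 26774741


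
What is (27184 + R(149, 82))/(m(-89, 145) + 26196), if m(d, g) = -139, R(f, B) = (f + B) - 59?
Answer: 27356/26057 ≈ 1.0499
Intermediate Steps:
R(f, B) = -59 + B + f (R(f, B) = (B + f) - 59 = -59 + B + f)
(27184 + R(149, 82))/(m(-89, 145) + 26196) = (27184 + (-59 + 82 + 149))/(-139 + 26196) = (27184 + 172)/26057 = 27356*(1/26057) = 27356/26057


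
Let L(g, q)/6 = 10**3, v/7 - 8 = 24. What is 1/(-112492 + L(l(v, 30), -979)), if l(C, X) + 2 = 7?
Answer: -1/106492 ≈ -9.3904e-6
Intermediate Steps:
v = 224 (v = 56 + 7*24 = 56 + 168 = 224)
l(C, X) = 5 (l(C, X) = -2 + 7 = 5)
L(g, q) = 6000 (L(g, q) = 6*10**3 = 6*1000 = 6000)
1/(-112492 + L(l(v, 30), -979)) = 1/(-112492 + 6000) = 1/(-106492) = -1/106492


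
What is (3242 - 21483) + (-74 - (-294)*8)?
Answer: -15963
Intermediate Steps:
(3242 - 21483) + (-74 - (-294)*8) = -18241 + (-74 - 49*(-48)) = -18241 + (-74 + 2352) = -18241 + 2278 = -15963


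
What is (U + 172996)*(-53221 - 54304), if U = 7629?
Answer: -19421703125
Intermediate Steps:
(U + 172996)*(-53221 - 54304) = (7629 + 172996)*(-53221 - 54304) = 180625*(-107525) = -19421703125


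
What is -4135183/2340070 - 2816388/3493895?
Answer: -4207688054989/1635191774530 ≈ -2.5732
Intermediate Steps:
-4135183/2340070 - 2816388/3493895 = -4207688054989/1635191774530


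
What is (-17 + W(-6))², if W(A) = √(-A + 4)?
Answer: (17 - √10)² ≈ 191.48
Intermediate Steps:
W(A) = √(4 - A)
(-17 + W(-6))² = (-17 + √(4 - 1*(-6)))² = (-17 + √(4 + 6))² = (-17 + √10)²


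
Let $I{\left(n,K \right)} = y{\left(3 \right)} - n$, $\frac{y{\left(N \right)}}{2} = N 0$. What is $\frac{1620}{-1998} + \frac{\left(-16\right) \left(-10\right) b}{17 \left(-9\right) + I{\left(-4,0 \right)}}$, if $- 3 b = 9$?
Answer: $\frac{13290}{5513} \approx 2.4107$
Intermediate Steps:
$y{\left(N \right)} = 0$ ($y{\left(N \right)} = 2 N 0 = 2 \cdot 0 = 0$)
$b = -3$ ($b = \left(- \frac{1}{3}\right) 9 = -3$)
$I{\left(n,K \right)} = - n$ ($I{\left(n,K \right)} = 0 - n = - n$)
$\frac{1620}{-1998} + \frac{\left(-16\right) \left(-10\right) b}{17 \left(-9\right) + I{\left(-4,0 \right)}} = \frac{1620}{-1998} + \frac{\left(-16\right) \left(-10\right) \left(-3\right)}{17 \left(-9\right) - -4} = 1620 \left(- \frac{1}{1998}\right) + \frac{160 \left(-3\right)}{-153 + 4} = - \frac{30}{37} - \frac{480}{-149} = - \frac{30}{37} - - \frac{480}{149} = - \frac{30}{37} + \frac{480}{149} = \frac{13290}{5513}$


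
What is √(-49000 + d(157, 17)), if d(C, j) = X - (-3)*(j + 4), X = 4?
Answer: 3*I*√5437 ≈ 221.21*I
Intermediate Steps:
d(C, j) = 16 + 3*j (d(C, j) = 4 - (-3)*(j + 4) = 4 - (-3)*(4 + j) = 4 - (-12 - 3*j) = 4 + (12 + 3*j) = 16 + 3*j)
√(-49000 + d(157, 17)) = √(-49000 + (16 + 3*17)) = √(-49000 + (16 + 51)) = √(-49000 + 67) = √(-48933) = 3*I*√5437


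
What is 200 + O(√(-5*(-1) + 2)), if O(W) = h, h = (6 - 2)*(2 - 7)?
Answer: 180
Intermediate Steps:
h = -20 (h = 4*(-5) = -20)
O(W) = -20
200 + O(√(-5*(-1) + 2)) = 200 - 20 = 180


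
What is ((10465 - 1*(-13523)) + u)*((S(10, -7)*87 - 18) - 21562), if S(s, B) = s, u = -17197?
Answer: -140641610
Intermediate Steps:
((10465 - 1*(-13523)) + u)*((S(10, -7)*87 - 18) - 21562) = ((10465 - 1*(-13523)) - 17197)*((10*87 - 18) - 21562) = ((10465 + 13523) - 17197)*((870 - 18) - 21562) = (23988 - 17197)*(852 - 21562) = 6791*(-20710) = -140641610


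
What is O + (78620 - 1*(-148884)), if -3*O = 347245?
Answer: 335267/3 ≈ 1.1176e+5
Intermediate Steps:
O = -347245/3 (O = -⅓*347245 = -347245/3 ≈ -1.1575e+5)
O + (78620 - 1*(-148884)) = -347245/3 + (78620 - 1*(-148884)) = -347245/3 + (78620 + 148884) = -347245/3 + 227504 = 335267/3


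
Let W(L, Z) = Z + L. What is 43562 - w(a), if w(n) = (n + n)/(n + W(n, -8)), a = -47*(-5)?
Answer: 10062587/231 ≈ 43561.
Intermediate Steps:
a = 235
W(L, Z) = L + Z
w(n) = 2*n/(-8 + 2*n) (w(n) = (n + n)/(n + (n - 8)) = (2*n)/(n + (-8 + n)) = (2*n)/(-8 + 2*n) = 2*n/(-8 + 2*n))
43562 - w(a) = 43562 - 235/(-4 + 235) = 43562 - 235/231 = 10062587/231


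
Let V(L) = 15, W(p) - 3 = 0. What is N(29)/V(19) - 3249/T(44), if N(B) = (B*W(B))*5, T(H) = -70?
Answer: 5279/70 ≈ 75.414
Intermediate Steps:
W(p) = 3 (W(p) = 3 + 0 = 3)
N(B) = 15*B (N(B) = (B*3)*5 = (3*B)*5 = 15*B)
N(29)/V(19) - 3249/T(44) = (15*29)/15 - 3249/(-70) = 435*(1/15) - 3249*(-1/70) = 29 + 3249/70 = 5279/70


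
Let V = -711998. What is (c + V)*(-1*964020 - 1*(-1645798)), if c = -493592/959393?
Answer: -465713273350933068/959393 ≈ -4.8543e+11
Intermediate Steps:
c = -493592/959393 (c = -493592*1/959393 = -493592/959393 ≈ -0.51448)
(c + V)*(-1*964020 - 1*(-1645798)) = (-493592/959393 - 711998)*(-1*964020 - 1*(-1645798)) = -683086390806*(-964020 + 1645798)/959393 = -683086390806/959393*681778 = -465713273350933068/959393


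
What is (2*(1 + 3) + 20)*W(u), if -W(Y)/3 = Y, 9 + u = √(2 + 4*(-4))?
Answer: 756 - 84*I*√14 ≈ 756.0 - 314.3*I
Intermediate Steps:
u = -9 + I*√14 (u = -9 + √(2 + 4*(-4)) = -9 + √(2 - 16) = -9 + √(-14) = -9 + I*√14 ≈ -9.0 + 3.7417*I)
W(Y) = -3*Y
(2*(1 + 3) + 20)*W(u) = (2*(1 + 3) + 20)*(-3*(-9 + I*√14)) = (2*4 + 20)*(27 - 3*I*√14) = (8 + 20)*(27 - 3*I*√14) = 28*(27 - 3*I*√14) = 756 - 84*I*√14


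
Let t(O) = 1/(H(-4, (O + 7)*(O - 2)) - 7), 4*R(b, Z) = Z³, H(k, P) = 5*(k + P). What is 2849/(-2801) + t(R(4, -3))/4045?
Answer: -6995237251/6877337315 ≈ -1.0171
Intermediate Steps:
H(k, P) = 5*P + 5*k (H(k, P) = 5*(P + k) = 5*P + 5*k)
R(b, Z) = Z³/4
t(O) = 1/(-27 + 5*(-2 + O)*(7 + O)) (t(O) = 1/((5*((O + 7)*(O - 2)) + 5*(-4)) - 7) = 1/((5*((7 + O)*(-2 + O)) - 20) - 7) = 1/((5*((-2 + O)*(7 + O)) - 20) - 7) = 1/((5*(-2 + O)*(7 + O) - 20) - 7) = 1/((-20 + 5*(-2 + O)*(7 + O)) - 7) = 1/(-27 + 5*(-2 + O)*(7 + O)))
2849/(-2801) + t(R(4, -3))/4045 = 2849/(-2801) + 1/((-97 + 5*((¼)*(-3)³)² + 25*((¼)*(-3)³))*4045) = 2849*(-1/2801) + (1/4045)/(-97 + 5*((¼)*(-27))² + 25*((¼)*(-27))) = -2849/2801 + (1/4045)/(-97 + 5*(-27/4)² + 25*(-27/4)) = -2849/2801 + (1/4045)/(-97 + 5*(729/16) - 675/4) = -2849/2801 + (1/4045)/(-97 + 3645/16 - 675/4) = -2849/2801 + (1/4045)/(-607/16) = -2849/2801 - 16/607*1/4045 = -2849/2801 - 16/2455315 = -6995237251/6877337315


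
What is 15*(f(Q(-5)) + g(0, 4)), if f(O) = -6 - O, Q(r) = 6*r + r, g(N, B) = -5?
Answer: 360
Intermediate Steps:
Q(r) = 7*r
15*(f(Q(-5)) + g(0, 4)) = 15*((-6 - 7*(-5)) - 5) = 15*((-6 - 1*(-35)) - 5) = 15*((-6 + 35) - 5) = 15*(29 - 5) = 15*24 = 360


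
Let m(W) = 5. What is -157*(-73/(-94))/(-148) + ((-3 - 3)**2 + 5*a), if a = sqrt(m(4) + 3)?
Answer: 512293/13912 + 10*sqrt(2) ≈ 50.966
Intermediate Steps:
a = 2*sqrt(2) (a = sqrt(5 + 3) = sqrt(8) = 2*sqrt(2) ≈ 2.8284)
-157*(-73/(-94))/(-148) + ((-3 - 3)**2 + 5*a) = -157*(-73/(-94))/(-148) + ((-3 - 3)**2 + 5*(2*sqrt(2))) = -157*(-73*(-1/94))*(-1)/148 + ((-6)**2 + 10*sqrt(2)) = -11461*(-1)/(94*148) + (36 + 10*sqrt(2)) = -157*(-73/13912) + (36 + 10*sqrt(2)) = 11461/13912 + (36 + 10*sqrt(2)) = 512293/13912 + 10*sqrt(2)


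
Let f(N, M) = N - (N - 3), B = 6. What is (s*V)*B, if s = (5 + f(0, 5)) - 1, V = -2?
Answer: -84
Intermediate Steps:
f(N, M) = 3 (f(N, M) = N - (-3 + N) = N + (3 - N) = 3)
s = 7 (s = (5 + 3) - 1 = 8 - 1 = 7)
(s*V)*B = (7*(-2))*6 = -14*6 = -84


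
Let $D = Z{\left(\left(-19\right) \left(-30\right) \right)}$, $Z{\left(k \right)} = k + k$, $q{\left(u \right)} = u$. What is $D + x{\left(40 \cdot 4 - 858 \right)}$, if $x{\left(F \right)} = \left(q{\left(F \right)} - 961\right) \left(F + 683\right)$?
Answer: $26025$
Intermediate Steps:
$Z{\left(k \right)} = 2 k$
$D = 1140$ ($D = 2 \left(\left(-19\right) \left(-30\right)\right) = 2 \cdot 570 = 1140$)
$x{\left(F \right)} = \left(-961 + F\right) \left(683 + F\right)$ ($x{\left(F \right)} = \left(F - 961\right) \left(F + 683\right) = \left(-961 + F\right) \left(683 + F\right)$)
$D + x{\left(40 \cdot 4 - 858 \right)} = 1140 - \left(656363 - \left(40 \cdot 4 - 858\right)^{2} + 278 \left(40 \cdot 4 - 858\right)\right) = 1140 - \left(656363 - \left(160 - 858\right)^{2} + 278 \left(160 - 858\right)\right) = 1140 - \left(462319 - 487204\right) = 1140 + \left(-656363 + 487204 + 194044\right) = 1140 + 24885 = 26025$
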